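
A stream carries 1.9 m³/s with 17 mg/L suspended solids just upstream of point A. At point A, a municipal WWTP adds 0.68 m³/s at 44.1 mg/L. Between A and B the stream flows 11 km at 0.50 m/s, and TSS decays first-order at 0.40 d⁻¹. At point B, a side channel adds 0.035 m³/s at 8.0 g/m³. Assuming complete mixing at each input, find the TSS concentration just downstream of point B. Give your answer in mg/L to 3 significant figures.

21.6 mg/L

After input A: C = (1.9·17 + 0.68·44.1) / 2.58 = 24.14 mg/L.
Over the 11 km reach to input B (t = 2.2e+04 s = 0.2546 d), decay gives C = 24.14·exp(−0.40·0.2546) = 21.8 mg/L.
After input B: C = (2.58·21.8 + 0.035·8) / 2.615 = 21.62 mg/L.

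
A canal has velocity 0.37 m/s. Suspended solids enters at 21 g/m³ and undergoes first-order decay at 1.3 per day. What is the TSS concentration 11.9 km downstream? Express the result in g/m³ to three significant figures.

Travel time t = 11.9 km / 0.37 m/s = 1.19e+04/0.37 = 3.216e+04 s = 0.3722 d.
First-order decay: C = 21·exp(−1.3·0.3722) = 21·0.6164 = 12.94 g/m³.

12.9 g/m³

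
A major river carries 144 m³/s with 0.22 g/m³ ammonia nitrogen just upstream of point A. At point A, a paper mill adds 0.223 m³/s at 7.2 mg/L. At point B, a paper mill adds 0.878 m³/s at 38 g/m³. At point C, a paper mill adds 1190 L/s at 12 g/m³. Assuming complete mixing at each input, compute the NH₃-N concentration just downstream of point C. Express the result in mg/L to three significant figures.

0.553 mg/L

After input A: C = (144·0.22 + 0.223·7.2) / 144.2 = 0.2308 mg/L.
After input B: C = (144.2·0.2308 + 0.878·38) / 145.1 = 0.4593 mg/L.
1190 L/s = 1.19 m³/s.
After input C: C = (145.1·0.4593 + 1.19·12) / 146.3 = 0.5532 mg/L.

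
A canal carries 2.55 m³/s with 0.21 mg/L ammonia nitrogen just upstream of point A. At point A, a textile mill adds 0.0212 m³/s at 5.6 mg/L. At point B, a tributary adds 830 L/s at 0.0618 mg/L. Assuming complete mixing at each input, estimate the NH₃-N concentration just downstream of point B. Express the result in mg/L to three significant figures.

After input A: C = (2.55·0.21 + 0.0212·5.6) / 2.571 = 0.2544 mg/L.
830 L/s = 0.83 m³/s.
After input B: C = (2.571·0.2544 + 0.83·0.0618) / 3.401 = 0.2074 mg/L.

0.207 mg/L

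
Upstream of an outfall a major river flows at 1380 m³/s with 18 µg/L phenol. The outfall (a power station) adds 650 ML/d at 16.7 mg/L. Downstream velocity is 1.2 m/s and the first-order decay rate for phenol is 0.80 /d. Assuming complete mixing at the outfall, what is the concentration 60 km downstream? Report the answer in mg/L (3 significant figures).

650 ML/d = 7.523 m³/s.
18 µg/L = 0.018 mg/L.
After complete mixing, C₀ = (7.523·16.7 + 1380·0.018) / 1388 = 0.1084 mg/L.
Travel time t = 6e+04 m / 1.2 m/s = 5e+04 s = 0.5787 d.
C = 0.1084·exp(−0.80·0.5787) = 0.1084·0.6294 = 0.06826 mg/L.

0.0683 mg/L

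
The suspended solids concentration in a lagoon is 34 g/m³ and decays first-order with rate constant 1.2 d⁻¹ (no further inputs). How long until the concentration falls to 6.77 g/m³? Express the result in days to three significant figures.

1.34 d

t = ln(C₀/C)/k = ln(34/6.77)/1.2 = 1.614/1.2 = 1.345 d.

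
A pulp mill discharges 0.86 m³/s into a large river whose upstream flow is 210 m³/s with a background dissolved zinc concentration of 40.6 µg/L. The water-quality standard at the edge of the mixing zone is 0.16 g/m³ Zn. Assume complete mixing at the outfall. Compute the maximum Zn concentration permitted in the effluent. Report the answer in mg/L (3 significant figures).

29.3 mg/L

40.6 µg/L = 0.0406 mg/L.
Mass balance: 0.16·210.9 = 0.86·Cₑ + 210·0.0406.
Cₑ = (33.74 − 8.526) / 0.86 = 29.32 mg/L.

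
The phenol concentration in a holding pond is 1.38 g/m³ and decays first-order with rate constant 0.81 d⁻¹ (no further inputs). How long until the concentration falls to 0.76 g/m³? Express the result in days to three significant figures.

0.736 d

t = ln(C₀/C)/k = ln(1.38/0.76)/0.81 = 0.5965/0.81 = 0.7364 d.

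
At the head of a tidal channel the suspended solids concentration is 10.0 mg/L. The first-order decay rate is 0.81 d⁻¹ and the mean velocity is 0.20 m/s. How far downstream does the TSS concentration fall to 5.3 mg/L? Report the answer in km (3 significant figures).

From C = C₀·e^(−kt), t = ln(C₀/C)/k = ln(10.0/5.3)/0.81 = 0.6349/0.81 = 0.7838 d.
Distance = v·t = 0.20 m/s × 6.772e+04 s = 1.354e+04 m = 13.54 km.

13.5 km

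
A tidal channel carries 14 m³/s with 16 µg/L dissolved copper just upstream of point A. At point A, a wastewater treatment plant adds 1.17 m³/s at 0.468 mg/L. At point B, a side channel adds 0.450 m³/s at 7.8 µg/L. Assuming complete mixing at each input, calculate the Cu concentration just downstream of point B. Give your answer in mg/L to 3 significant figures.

0.0496 mg/L

16 µg/L = 0.016 mg/L.
After input A: C = (14·0.016 + 1.17·0.468) / 15.17 = 0.05086 mg/L.
7.8 µg/L = 0.0078 mg/L.
After input B: C = (15.17·0.05086 + 0.45·0.0078) / 15.62 = 0.04962 mg/L.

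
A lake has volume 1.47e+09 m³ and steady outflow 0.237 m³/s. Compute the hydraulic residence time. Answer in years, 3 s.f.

Q = 0.237 m³/s × 3.156e+07 s/yr = 7.479e+06 m³/yr.
Hydraulic residence time τ = V/Q = 1.47e+09/7.479e+06 = 196.5 yr.

197 yr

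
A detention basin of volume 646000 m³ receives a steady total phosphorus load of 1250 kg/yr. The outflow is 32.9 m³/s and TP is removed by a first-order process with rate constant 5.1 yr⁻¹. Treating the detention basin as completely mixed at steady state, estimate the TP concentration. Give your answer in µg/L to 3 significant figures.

Outflow Q = 32.9 m³/s × 3.156e+07 s/yr = 1.038e+09 m³/yr.
Steady-state CSTR mass balance: W = Q·C + k·V·C, so C = W/(Q + kV).
Q + kV = 1.038e+09 + 5.1·646000 = 1.042e+09 m³/yr.
C = 1250/1.042e+09 = 1.2e-06 kg/m³ = 0.0012 mg/L = 1.2 µg/L.

1.20 µg/L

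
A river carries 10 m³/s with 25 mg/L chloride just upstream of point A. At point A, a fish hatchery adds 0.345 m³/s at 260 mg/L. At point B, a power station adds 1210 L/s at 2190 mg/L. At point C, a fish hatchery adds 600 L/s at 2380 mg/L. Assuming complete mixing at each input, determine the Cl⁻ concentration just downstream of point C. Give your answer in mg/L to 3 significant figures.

363 mg/L

After input A: C = (10·25 + 0.345·260) / 10.35 = 32.84 mg/L.
1210 L/s = 1.21 m³/s.
After input B: C = (10.35·32.84 + 1.21·2190) / 11.55 = 258.7 mg/L.
600 L/s = 0.6 m³/s.
After input C: C = (11.55·258.7 + 0.6·2380) / 12.15 = 363.4 mg/L.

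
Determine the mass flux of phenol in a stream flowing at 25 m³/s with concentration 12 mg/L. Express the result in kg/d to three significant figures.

25900 kg/d

Mass flux = Q·C = 25 m³/s × 12 g/m³ = 300 g/s.
= 300 g/s × 86.4 = 2.592e+04 kg/d.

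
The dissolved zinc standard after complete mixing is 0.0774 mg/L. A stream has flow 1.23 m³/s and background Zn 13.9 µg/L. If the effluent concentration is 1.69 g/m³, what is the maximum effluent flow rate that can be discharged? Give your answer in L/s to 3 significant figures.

13.9 µg/L = 0.0139 mg/L.
Mass balance at complete mixing: C_std·(Q_w + Q_r) = Q_w·C_e + Q_r·C_b.
Rearranging, Q_w = Q_r·(C_std − C_b)/(C_e − C_std) = 1.23·(0.0774 − 0.0139) / (1.69 − 0.0774) = 0.04843 m³/s.
= 48.43 L/s.

48.4 L/s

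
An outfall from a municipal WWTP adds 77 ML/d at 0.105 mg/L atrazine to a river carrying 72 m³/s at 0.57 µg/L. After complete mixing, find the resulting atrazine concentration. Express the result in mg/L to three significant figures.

77 ML/d = 0.8912 m³/s.
0.57 µg/L = 0.00057 mg/L.
By mass balance at complete mixing, C = (0.8912·0.105 + 72·0.00057) / (0.8912 + 72) = 0.1346/72.89 = 0.001847 mg/L.

0.00185 mg/L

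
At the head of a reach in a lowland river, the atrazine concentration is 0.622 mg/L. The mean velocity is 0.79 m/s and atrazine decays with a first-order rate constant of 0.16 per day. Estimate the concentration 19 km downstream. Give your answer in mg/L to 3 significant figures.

Travel time t = 19 km / 0.79 m/s = 1.9e+04/0.79 = 2.405e+04 s = 0.2784 d.
First-order decay: C = 0.622·exp(−0.16·0.2784) = 0.622·0.9564 = 0.5949 mg/L.

0.595 mg/L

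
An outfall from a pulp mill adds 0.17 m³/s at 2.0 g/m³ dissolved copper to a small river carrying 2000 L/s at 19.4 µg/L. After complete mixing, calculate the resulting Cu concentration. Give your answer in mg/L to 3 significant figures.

0.175 mg/L

2000 L/s = 2 m³/s.
19.4 µg/L = 0.0194 mg/L.
Flow-weighted mixing gives C = (0.17·2 + 2·0.0194) / (0.17 + 2) = 0.3788/2.17 = 0.1746 mg/L.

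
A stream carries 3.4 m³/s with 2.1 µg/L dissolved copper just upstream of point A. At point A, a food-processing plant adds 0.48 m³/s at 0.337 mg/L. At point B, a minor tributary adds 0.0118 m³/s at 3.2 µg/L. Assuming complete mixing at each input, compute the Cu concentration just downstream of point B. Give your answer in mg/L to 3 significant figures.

0.0434 mg/L

2.1 µg/L = 0.0021 mg/L.
After input A: C = (3.4·0.0021 + 0.48·0.337) / 3.88 = 0.04353 mg/L.
3.2 µg/L = 0.0032 mg/L.
After input B: C = (3.88·0.04353 + 0.0118·0.0032) / 3.892 = 0.04341 mg/L.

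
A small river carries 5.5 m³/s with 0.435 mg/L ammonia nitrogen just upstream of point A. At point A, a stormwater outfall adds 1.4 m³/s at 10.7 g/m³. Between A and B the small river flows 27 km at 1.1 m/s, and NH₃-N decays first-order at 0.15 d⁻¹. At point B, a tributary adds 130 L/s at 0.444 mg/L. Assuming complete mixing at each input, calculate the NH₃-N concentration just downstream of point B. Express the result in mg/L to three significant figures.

After input A: C = (5.5·0.435 + 1.4·10.7) / 6.9 = 2.518 mg/L.
Over the 27 km reach to input B (t = 2.455e+04 s = 0.2841 d), decay gives C = 2.518·exp(−0.15·0.2841) = 2.413 mg/L.
130 L/s = 0.13 m³/s.
After input B: C = (6.9·2.413 + 0.13·0.444) / 7.03 = 2.376 mg/L.

2.38 mg/L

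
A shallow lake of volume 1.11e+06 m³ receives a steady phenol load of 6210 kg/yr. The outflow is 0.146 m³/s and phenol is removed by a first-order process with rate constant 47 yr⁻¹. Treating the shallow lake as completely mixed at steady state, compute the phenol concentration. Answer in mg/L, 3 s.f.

Outflow Q = 0.146 m³/s × 3.156e+07 s/yr = 4.607e+06 m³/yr.
Steady-state CSTR mass balance: W = Q·C + k·V·C, so C = W/(Q + kV).
Q + kV = 4.607e+06 + 47·1.11e+06 = 5.678e+07 m³/yr.
C = 6210/5.678e+07 = 0.0001094 kg/m³ = 0.1094 mg/L.

0.109 mg/L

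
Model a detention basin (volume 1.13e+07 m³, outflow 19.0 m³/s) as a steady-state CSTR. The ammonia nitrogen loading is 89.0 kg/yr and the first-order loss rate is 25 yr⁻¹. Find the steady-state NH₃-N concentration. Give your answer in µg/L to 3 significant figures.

0.101 µg/L

Outflow Q = 19.0 m³/s × 3.156e+07 s/yr = 5.996e+08 m³/yr.
Steady-state CSTR mass balance: W = Q·C + k·V·C, so C = W/(Q + kV).
Q + kV = 5.996e+08 + 25·1.13e+07 = 8.821e+08 m³/yr.
C = 89.0/8.821e+08 = 1.009e-07 kg/m³ = 0.0001009 mg/L = 0.1009 µg/L.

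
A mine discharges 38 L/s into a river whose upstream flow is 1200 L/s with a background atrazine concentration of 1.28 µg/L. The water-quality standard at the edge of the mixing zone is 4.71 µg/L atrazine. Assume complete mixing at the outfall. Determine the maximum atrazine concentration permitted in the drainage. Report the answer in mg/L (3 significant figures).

0.113 mg/L

38 L/s = 0.038 m³/s.
1200 L/s = 1.2 m³/s.
1.28 µg/L = 0.00128 mg/L.
4.71 µg/L = 0.00471 mg/L.
Mass balance: 0.00471·1.238 = 0.038·Cₑ + 1.2·0.00128.
Cₑ = (0.005831 − 0.001536) / 0.038 = 0.113 mg/L.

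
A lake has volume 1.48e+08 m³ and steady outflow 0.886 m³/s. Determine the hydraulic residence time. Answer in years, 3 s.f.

Q = 0.886 m³/s × 3.156e+07 s/yr = 2.796e+07 m³/yr.
Hydraulic residence time τ = V/Q = 1.48e+08/2.796e+07 = 5.293 yr.

5.29 yr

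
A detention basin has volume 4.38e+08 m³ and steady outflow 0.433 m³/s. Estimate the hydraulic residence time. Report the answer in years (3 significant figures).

Q = 0.433 m³/s × 3.156e+07 s/yr = 1.366e+07 m³/yr.
Hydraulic residence time τ = V/Q = 4.38e+08/1.366e+07 = 32.05 yr.

32.1 yr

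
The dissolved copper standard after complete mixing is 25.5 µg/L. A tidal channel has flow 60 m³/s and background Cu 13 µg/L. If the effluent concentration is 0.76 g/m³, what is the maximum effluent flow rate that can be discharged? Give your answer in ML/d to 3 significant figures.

88.2 ML/d

13 µg/L = 0.013 mg/L.
25.5 µg/L = 0.0255 mg/L.
Mass balance at complete mixing: C_std·(Q_w + Q_r) = Q_w·C_e + Q_r·C_b.
Rearranging, Q_w = Q_r·(C_std − C_b)/(C_e − C_std) = 60·(0.0255 − 0.013) / (0.76 − 0.0255) = 1.021 m³/s.
= 88.22 ML/d.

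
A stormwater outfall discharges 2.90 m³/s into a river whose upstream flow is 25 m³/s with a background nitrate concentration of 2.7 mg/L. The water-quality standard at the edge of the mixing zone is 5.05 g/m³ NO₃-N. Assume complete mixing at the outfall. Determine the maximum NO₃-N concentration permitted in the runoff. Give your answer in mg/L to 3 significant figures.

Mass balance: 5.05·27.9 = 2.9·Cₑ + 25·2.7.
Cₑ = (140.9 − 67.5) / 2.9 = 25.31 mg/L.

25.3 mg/L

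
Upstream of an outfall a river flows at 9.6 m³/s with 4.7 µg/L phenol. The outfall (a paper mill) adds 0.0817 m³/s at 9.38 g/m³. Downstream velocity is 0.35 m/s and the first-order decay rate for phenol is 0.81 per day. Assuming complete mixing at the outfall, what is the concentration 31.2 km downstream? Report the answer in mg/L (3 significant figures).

0.0363 mg/L

4.7 µg/L = 0.0047 mg/L.
After complete mixing, C₀ = (0.0817·9.38 + 9.6·0.0047) / 9.682 = 0.08381 mg/L.
Travel time t = 3.12e+04 m / 0.35 m/s = 8.914e+04 s = 1.032 d.
C = 0.08381·exp(−0.81·1.032) = 0.08381·0.4336 = 0.03634 mg/L.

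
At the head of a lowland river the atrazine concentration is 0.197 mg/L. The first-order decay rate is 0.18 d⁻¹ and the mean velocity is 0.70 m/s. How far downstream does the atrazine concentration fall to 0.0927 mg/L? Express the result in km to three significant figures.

From C = C₀·e^(−kt), t = ln(C₀/C)/k = ln(0.197/0.0927)/0.18 = 0.7538/0.18 = 4.188 d.
Distance = v·t = 0.70 m/s × 3.618e+05 s = 2.533e+05 m = 253.3 km.

253 km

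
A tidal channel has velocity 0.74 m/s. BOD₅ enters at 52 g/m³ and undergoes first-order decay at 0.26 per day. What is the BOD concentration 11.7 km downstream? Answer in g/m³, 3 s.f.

49.6 g/m³

Travel time t = 11.7 km / 0.74 m/s = 1.17e+04/0.74 = 1.581e+04 s = 0.183 d.
First-order decay: C = 52·exp(−0.26·0.183) = 52·0.9535 = 49.58 g/m³.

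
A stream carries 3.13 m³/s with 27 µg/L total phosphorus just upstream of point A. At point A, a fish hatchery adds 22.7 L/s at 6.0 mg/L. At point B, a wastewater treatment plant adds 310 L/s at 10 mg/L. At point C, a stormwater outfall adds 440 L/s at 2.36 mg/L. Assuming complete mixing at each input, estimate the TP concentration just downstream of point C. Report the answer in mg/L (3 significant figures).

27 µg/L = 0.027 mg/L.
22.7 L/s = 0.0227 m³/s.
After input A: C = (3.13·0.027 + 0.0227·6) / 3.153 = 0.07001 mg/L.
310 L/s = 0.31 m³/s.
After input B: C = (3.153·0.07001 + 0.31·10) / 3.463 = 0.959 mg/L.
440 L/s = 0.44 m³/s.
After input C: C = (3.463·0.959 + 0.44·2.36) / 3.903 = 1.117 mg/L.

1.12 mg/L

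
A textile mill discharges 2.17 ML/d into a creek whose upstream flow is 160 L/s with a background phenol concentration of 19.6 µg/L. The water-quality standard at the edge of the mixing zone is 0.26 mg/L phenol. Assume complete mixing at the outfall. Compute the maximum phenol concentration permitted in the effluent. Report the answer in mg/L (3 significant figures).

1.79 mg/L

2.17 ML/d = 0.02512 m³/s.
160 L/s = 0.16 m³/s.
19.6 µg/L = 0.0196 mg/L.
Mass balance: 0.26·0.1851 = 0.02512·Cₑ + 0.16·0.0196.
Cₑ = (0.04813 − 0.003136) / 0.02512 = 1.791 mg/L.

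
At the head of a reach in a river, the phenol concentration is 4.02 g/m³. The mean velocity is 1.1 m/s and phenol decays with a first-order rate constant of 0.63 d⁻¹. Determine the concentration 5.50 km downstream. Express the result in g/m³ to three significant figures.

Travel time t = 5.50 km / 1.1 m/s = 5500/1.1 = 5000 s = 0.05787 d.
First-order decay: C = 4.02·exp(−0.63·0.05787) = 4.02·0.9642 = 3.876 g/m³.

3.88 g/m³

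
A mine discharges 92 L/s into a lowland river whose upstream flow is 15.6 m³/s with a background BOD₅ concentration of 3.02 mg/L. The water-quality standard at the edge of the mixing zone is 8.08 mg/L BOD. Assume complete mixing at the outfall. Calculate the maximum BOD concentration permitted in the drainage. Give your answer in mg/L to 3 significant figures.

866 mg/L

92 L/s = 0.092 m³/s.
Mass balance: 8.08·15.69 = 0.092·Cₑ + 15.6·3.02.
Cₑ = (126.8 − 47.11) / 0.092 = 866.1 mg/L.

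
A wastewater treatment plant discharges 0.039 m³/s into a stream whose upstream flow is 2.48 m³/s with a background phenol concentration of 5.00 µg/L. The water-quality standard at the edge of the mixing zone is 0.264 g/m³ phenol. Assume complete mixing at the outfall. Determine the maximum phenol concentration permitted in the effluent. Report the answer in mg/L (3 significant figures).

5.00 µg/L = 0.005 mg/L.
Mass balance: 0.264·2.519 = 0.039·Cₑ + 2.48·0.005.
Cₑ = (0.665 − 0.0124) / 0.039 = 16.73 mg/L.

16.7 mg/L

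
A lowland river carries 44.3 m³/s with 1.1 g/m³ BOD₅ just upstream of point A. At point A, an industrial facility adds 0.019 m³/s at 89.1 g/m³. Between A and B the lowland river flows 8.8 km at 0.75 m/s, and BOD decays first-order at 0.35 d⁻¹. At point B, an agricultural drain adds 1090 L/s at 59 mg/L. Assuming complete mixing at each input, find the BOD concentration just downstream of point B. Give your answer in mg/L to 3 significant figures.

2.48 mg/L

After input A: C = (44.3·1.1 + 0.019·89.1) / 44.32 = 1.138 mg/L.
Over the 8.8 km reach to input B (t = 1.173e+04 s = 0.1358 d), decay gives C = 1.138·exp(−0.35·0.1358) = 1.085 mg/L.
1090 L/s = 1.09 m³/s.
After input B: C = (44.32·1.085 + 1.09·59) / 45.41 = 2.475 mg/L.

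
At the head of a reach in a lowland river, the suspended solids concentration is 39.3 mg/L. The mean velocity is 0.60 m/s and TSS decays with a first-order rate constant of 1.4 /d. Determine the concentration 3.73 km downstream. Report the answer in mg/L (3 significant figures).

Travel time t = 3.73 km / 0.60 m/s = 3730/0.60 = 6217 s = 0.07195 d.
First-order decay: C = 39.3·exp(−1.4·0.07195) = 39.3·0.9042 = 35.53 mg/L.

35.5 mg/L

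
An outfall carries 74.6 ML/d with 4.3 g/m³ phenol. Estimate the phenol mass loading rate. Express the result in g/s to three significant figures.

3.71 g/s

74.6 ML/d = 0.8634 m³/s.
Mass flux = Q·C = 0.8634 m³/s × 4.3 g/m³ = 3.713 g/s.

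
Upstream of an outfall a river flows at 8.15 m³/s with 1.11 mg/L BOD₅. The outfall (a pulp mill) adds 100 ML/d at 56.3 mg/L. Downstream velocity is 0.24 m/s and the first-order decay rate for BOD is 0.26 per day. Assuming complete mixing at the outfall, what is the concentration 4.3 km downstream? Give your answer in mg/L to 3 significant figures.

7.55 mg/L

100 ML/d = 1.157 m³/s.
After complete mixing, C₀ = (1.157·56.3 + 8.15·1.11) / 9.307 = 7.973 mg/L.
Travel time t = 4300 m / 0.24 m/s = 1.792e+04 s = 0.2074 d.
C = 7.973·exp(−0.26·0.2074) = 7.973·0.9475 = 7.555 mg/L.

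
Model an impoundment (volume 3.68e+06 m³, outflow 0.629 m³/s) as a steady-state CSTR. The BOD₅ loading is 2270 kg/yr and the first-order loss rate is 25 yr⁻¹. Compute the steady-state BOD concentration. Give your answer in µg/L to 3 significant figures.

20.3 µg/L

Outflow Q = 0.629 m³/s × 3.156e+07 s/yr = 1.985e+07 m³/yr.
Steady-state CSTR mass balance: W = Q·C + k·V·C, so C = W/(Q + kV).
Q + kV = 1.985e+07 + 25·3.68e+06 = 1.118e+08 m³/yr.
C = 2270/1.118e+08 = 2.03e-05 kg/m³ = 0.0203 mg/L = 20.3 µg/L.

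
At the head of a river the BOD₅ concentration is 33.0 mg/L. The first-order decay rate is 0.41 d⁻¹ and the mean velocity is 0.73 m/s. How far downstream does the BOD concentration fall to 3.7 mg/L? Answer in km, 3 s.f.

337 km

From C = C₀·e^(−kt), t = ln(C₀/C)/k = ln(33.0/3.7)/0.41 = 2.188/0.41 = 5.337 d.
Distance = v·t = 0.73 m/s × 4.611e+05 s = 3.366e+05 m = 336.6 km.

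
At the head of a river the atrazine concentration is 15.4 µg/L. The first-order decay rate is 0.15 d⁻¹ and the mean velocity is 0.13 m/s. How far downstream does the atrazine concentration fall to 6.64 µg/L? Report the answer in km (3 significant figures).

From C = C₀·e^(−kt), t = ln(C₀/C)/k = ln(15.4/6.64)/0.15 = 0.8413/0.15 = 5.608 d.
Distance = v·t = 0.13 m/s × 4.846e+05 s = 6.299e+04 m = 62.99 km.

63.0 km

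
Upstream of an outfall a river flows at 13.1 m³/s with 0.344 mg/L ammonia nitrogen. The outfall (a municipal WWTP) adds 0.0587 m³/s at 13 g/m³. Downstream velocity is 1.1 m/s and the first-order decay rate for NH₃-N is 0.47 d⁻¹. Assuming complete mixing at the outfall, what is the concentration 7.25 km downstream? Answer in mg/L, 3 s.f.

After complete mixing, C₀ = (0.0587·13 + 13.1·0.344) / 13.16 = 0.4005 mg/L.
Travel time t = 7250 m / 1.1 m/s = 6591 s = 0.07628 d.
C = 0.4005·exp(−0.47·0.07628) = 0.4005·0.9648 = 0.3864 mg/L.

0.386 mg/L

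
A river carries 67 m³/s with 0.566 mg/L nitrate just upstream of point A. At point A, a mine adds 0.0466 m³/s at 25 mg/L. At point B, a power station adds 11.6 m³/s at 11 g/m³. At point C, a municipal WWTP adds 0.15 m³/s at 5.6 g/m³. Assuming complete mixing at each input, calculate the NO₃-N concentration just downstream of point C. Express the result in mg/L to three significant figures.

After input A: C = (67·0.566 + 0.0466·25) / 67.05 = 0.583 mg/L.
After input B: C = (67.05·0.583 + 11.6·11) / 78.65 = 2.119 mg/L.
After input C: C = (78.65·2.119 + 0.15·5.6) / 78.8 = 2.126 mg/L.

2.13 mg/L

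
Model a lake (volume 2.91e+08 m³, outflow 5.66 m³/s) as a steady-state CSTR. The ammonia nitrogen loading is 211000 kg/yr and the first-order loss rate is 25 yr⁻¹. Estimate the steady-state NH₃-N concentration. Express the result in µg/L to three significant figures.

Outflow Q = 5.66 m³/s × 3.156e+07 s/yr = 1.786e+08 m³/yr.
Steady-state CSTR mass balance: W = Q·C + k·V·C, so C = W/(Q + kV).
Q + kV = 1.786e+08 + 25·2.91e+08 = 7.454e+09 m³/yr.
C = 211000/7.454e+09 = 2.831e-05 kg/m³ = 0.02831 mg/L = 28.31 µg/L.

28.3 µg/L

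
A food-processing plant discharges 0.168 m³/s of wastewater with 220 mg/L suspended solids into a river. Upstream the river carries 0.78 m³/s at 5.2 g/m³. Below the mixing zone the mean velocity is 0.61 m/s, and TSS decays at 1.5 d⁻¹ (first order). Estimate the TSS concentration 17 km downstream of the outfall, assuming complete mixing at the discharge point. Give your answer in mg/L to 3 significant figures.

After complete mixing, C₀ = (0.168·220 + 0.78·5.2) / 0.948 = 43.27 mg/L.
Travel time t = 1.7e+04 m / 0.61 m/s = 2.787e+04 s = 0.3226 d.
C = 43.27·exp(−1.5·0.3226) = 43.27·0.6164 = 26.67 mg/L.

26.7 mg/L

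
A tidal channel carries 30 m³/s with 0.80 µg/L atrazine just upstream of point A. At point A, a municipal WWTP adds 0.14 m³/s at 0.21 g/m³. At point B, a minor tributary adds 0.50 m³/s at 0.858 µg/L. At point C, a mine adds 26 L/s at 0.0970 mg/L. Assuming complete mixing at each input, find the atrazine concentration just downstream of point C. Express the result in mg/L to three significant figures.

0.00184 mg/L

0.80 µg/L = 0.0008 mg/L.
After input A: C = (30·0.0008 + 0.14·0.21) / 30.14 = 0.001772 mg/L.
0.858 µg/L = 0.000858 mg/L.
After input B: C = (30.14·0.001772 + 0.5·0.000858) / 30.64 = 0.001757 mg/L.
26 L/s = 0.026 m³/s.
After input C: C = (30.64·0.001757 + 0.026·0.097) / 30.67 = 0.001838 mg/L.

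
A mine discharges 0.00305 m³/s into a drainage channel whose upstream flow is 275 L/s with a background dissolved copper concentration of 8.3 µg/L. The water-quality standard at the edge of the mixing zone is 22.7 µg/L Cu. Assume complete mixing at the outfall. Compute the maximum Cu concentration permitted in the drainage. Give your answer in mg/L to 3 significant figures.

1.32 mg/L

275 L/s = 0.275 m³/s.
8.3 µg/L = 0.0083 mg/L.
22.7 µg/L = 0.0227 mg/L.
Mass balance: 0.0227·0.2781 = 0.00305·Cₑ + 0.275·0.0083.
Cₑ = (0.006312 − 0.002283) / 0.00305 = 1.321 mg/L.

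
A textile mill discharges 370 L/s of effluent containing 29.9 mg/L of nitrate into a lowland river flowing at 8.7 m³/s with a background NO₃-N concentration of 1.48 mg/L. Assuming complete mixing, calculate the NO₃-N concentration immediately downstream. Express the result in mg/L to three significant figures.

370 L/s = 0.37 m³/s.
Flow-weighted mixing gives C = (0.37·29.9 + 8.7·1.48) / (0.37 + 8.7) = 23.94/9.07 = 2.639 mg/L.

2.64 mg/L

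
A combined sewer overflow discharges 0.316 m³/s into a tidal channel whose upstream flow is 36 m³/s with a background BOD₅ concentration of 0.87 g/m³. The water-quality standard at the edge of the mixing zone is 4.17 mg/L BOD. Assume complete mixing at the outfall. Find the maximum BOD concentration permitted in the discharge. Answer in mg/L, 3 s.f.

380 mg/L

Mass balance: 4.17·36.32 = 0.316·Cₑ + 36·0.87.
Cₑ = (151.4 − 31.32) / 0.316 = 380.1 mg/L.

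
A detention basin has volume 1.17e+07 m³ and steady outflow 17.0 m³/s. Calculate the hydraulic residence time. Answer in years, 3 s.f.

Q = 17.0 m³/s × 3.156e+07 s/yr = 5.365e+08 m³/yr.
Hydraulic residence time τ = V/Q = 1.17e+07/5.365e+08 = 0.02181 yr.

0.0218 yr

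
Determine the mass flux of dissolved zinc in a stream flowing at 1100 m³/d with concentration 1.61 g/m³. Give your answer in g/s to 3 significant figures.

0.0205 g/s

1100 m³/d = 0.01273 m³/s.
Mass flux = Q·C = 0.01273 m³/s × 1.61 g/m³ = 0.0205 g/s.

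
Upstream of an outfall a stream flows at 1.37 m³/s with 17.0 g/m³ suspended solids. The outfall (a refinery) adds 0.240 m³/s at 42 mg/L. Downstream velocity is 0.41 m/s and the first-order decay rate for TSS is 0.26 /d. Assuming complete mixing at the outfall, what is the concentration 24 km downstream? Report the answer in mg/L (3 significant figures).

After complete mixing, C₀ = (0.24·42 + 1.37·17) / 1.61 = 20.73 mg/L.
Travel time t = 2.4e+04 m / 0.41 m/s = 5.854e+04 s = 0.6775 d.
C = 20.73·exp(−0.26·0.6775) = 20.73·0.8385 = 17.38 mg/L.

17.4 mg/L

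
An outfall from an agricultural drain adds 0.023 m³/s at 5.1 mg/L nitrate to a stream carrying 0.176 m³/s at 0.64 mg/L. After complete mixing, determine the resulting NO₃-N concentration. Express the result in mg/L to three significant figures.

1.16 mg/L

By mass balance at complete mixing, C = (0.023·5.1 + 0.176·0.64) / (0.023 + 0.176) = 0.2299/0.199 = 1.155 mg/L.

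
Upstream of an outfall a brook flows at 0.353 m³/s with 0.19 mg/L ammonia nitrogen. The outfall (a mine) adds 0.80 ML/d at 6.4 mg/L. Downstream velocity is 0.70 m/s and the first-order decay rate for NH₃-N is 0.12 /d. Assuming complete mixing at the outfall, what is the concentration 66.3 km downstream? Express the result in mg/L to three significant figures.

0.306 mg/L

0.80 ML/d = 0.009259 m³/s.
After complete mixing, C₀ = (0.009259·6.4 + 0.353·0.19) / 0.3623 = 0.3487 mg/L.
Travel time t = 6.63e+04 m / 0.70 m/s = 9.471e+04 s = 1.096 d.
C = 0.3487·exp(−0.12·1.096) = 0.3487·0.8767 = 0.3057 mg/L.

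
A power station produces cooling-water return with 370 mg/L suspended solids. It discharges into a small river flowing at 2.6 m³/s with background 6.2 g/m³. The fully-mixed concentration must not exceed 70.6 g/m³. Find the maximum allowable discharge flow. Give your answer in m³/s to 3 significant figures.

Mass balance at complete mixing: C_std·(Q_w + Q_r) = Q_w·C_e + Q_r·C_b.
Rearranging, Q_w = Q_r·(C_std − C_b)/(C_e − C_std) = 2.6·(70.6 − 6.2) / (370 − 70.6) = 0.5593 m³/s.

0.559 m³/s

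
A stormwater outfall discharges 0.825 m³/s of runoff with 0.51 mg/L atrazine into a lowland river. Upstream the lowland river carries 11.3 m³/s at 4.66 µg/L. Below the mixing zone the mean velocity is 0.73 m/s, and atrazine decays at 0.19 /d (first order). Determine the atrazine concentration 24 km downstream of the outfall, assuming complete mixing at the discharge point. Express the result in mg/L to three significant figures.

0.0363 mg/L

4.66 µg/L = 0.00466 mg/L.
After complete mixing, C₀ = (0.825·0.51 + 11.3·0.00466) / 12.12 = 0.03904 mg/L.
Travel time t = 2.4e+04 m / 0.73 m/s = 3.288e+04 s = 0.3805 d.
C = 0.03904·exp(−0.19·0.3805) = 0.03904·0.9303 = 0.03632 mg/L.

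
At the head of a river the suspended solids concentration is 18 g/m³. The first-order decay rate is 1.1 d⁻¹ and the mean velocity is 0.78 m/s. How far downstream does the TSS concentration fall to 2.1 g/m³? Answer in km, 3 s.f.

132 km

From C = C₀·e^(−kt), t = ln(C₀/C)/k = ln(18/2.1)/1.1 = 2.148/1.1 = 1.953 d.
Distance = v·t = 0.78 m/s × 1.687e+05 s = 1.316e+05 m = 131.6 km.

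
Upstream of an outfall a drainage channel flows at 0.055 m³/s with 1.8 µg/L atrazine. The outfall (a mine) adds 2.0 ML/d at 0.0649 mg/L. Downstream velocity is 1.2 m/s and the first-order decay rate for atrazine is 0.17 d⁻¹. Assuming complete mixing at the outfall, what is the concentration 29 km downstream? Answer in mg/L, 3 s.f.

2.0 ML/d = 0.02315 m³/s.
1.8 µg/L = 0.0018 mg/L.
After complete mixing, C₀ = (0.02315·0.0649 + 0.055·0.0018) / 0.07815 = 0.02049 mg/L.
Travel time t = 2.9e+04 m / 1.2 m/s = 2.417e+04 s = 0.2797 d.
C = 0.02049·exp(−0.17·0.2797) = 0.02049·0.9536 = 0.01954 mg/L.

0.0195 mg/L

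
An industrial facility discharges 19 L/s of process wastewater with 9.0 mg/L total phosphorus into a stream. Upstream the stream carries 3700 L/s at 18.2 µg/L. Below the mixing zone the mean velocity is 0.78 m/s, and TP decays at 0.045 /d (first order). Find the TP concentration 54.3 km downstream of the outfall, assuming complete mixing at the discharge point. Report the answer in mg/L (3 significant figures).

0.0618 mg/L

19 L/s = 0.019 m³/s.
3700 L/s = 3.7 m³/s.
18.2 µg/L = 0.0182 mg/L.
After complete mixing, C₀ = (0.019·9 + 3.7·0.0182) / 3.719 = 0.06409 mg/L.
Travel time t = 5.43e+04 m / 0.78 m/s = 6.962e+04 s = 0.8057 d.
C = 0.06409·exp(−0.045·0.8057) = 0.06409·0.9644 = 0.06181 mg/L.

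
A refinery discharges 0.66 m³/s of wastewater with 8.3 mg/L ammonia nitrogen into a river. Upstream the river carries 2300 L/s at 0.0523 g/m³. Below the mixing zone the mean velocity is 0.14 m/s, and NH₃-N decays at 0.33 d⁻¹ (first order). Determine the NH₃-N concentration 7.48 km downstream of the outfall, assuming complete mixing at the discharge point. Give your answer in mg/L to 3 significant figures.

2300 L/s = 2.3 m³/s.
After complete mixing, C₀ = (0.66·8.3 + 2.3·0.0523) / 2.96 = 1.891 mg/L.
Travel time t = 7480 m / 0.14 m/s = 5.343e+04 s = 0.6184 d.
C = 1.891·exp(−0.33·0.6184) = 1.891·0.8154 = 1.542 mg/L.

1.54 mg/L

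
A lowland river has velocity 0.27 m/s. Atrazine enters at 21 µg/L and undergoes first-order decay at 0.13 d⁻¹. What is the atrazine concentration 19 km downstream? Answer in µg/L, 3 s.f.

Travel time t = 19 km / 0.27 m/s = 1.9e+04/0.27 = 7.037e+04 s = 0.8145 d.
First-order decay: C = 21·exp(−0.13·0.8145) = 21·0.8995 = 18.89 µg/L.

18.9 µg/L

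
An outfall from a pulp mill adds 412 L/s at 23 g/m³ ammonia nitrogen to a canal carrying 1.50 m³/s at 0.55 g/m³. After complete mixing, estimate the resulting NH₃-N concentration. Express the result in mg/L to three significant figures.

5.39 mg/L

412 L/s = 0.412 m³/s.
Conservation of mass across the mixing zone: C = (0.412·23 + 1.5·0.55) / (0.412 + 1.5) = 10.3/1.912 = 5.388 mg/L.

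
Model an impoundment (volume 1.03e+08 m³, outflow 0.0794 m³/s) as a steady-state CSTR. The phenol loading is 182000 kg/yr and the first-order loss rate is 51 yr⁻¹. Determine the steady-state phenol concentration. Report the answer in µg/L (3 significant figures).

34.6 µg/L

Outflow Q = 0.0794 m³/s × 3.156e+07 s/yr = 2.506e+06 m³/yr.
Steady-state CSTR mass balance: W = Q·C + k·V·C, so C = W/(Q + kV).
Q + kV = 2.506e+06 + 51·1.03e+08 = 5.256e+09 m³/yr.
C = 182000/5.256e+09 = 3.463e-05 kg/m³ = 0.03463 mg/L = 34.63 µg/L.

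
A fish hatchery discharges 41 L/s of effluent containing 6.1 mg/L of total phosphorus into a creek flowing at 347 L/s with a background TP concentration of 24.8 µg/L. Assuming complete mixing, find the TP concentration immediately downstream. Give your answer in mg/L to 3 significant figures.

0.667 mg/L

41 L/s = 0.041 m³/s.
347 L/s = 0.347 m³/s.
24.8 µg/L = 0.0248 mg/L.
By mass balance at complete mixing, C = (0.041·6.1 + 0.347·0.0248) / (0.041 + 0.347) = 0.2587/0.388 = 0.6668 mg/L.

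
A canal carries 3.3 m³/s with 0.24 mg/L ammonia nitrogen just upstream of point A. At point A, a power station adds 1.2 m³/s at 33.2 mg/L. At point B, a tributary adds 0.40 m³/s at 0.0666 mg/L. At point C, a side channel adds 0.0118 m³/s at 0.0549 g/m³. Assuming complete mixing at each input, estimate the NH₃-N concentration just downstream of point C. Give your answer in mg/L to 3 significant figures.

After input A: C = (3.3·0.24 + 1.2·33.2) / 4.5 = 9.029 mg/L.
After input B: C = (4.5·9.029 + 0.4·0.0666) / 4.9 = 8.298 mg/L.
After input C: C = (4.9·8.298 + 0.0118·0.0549) / 4.912 = 8.278 mg/L.

8.28 mg/L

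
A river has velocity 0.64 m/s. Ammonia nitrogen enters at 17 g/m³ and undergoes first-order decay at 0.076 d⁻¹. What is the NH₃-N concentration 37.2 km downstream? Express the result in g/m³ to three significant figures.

Travel time t = 37.2 km / 0.64 m/s = 3.72e+04/0.64 = 5.812e+04 s = 0.6727 d.
First-order decay: C = 17·exp(−0.076·0.6727) = 17·0.9502 = 16.15 g/m³.

16.2 g/m³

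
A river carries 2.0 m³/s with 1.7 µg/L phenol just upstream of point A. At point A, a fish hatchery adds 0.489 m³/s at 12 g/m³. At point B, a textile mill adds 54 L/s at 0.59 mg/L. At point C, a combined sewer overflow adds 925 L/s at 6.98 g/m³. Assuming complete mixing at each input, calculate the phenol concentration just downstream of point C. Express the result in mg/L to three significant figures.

3.56 mg/L

1.7 µg/L = 0.0017 mg/L.
After input A: C = (2·0.0017 + 0.489·12) / 2.489 = 2.359 mg/L.
54 L/s = 0.054 m³/s.
After input B: C = (2.489·2.359 + 0.054·0.59) / 2.543 = 2.321 mg/L.
925 L/s = 0.925 m³/s.
After input C: C = (2.543·2.321 + 0.925·6.98) / 3.468 = 3.564 mg/L.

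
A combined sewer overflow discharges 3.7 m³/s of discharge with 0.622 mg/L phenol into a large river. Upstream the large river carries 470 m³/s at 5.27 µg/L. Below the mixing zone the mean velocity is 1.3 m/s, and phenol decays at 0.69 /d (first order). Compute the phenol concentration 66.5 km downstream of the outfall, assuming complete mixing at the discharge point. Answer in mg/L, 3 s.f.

5.27 µg/L = 0.00527 mg/L.
After complete mixing, C₀ = (3.7·0.622 + 470·0.00527) / 473.7 = 0.01009 mg/L.
Travel time t = 6.65e+04 m / 1.3 m/s = 5.115e+04 s = 0.5921 d.
C = 0.01009·exp(−0.69·0.5921) = 0.01009·0.6646 = 0.006704 mg/L.

0.00670 mg/L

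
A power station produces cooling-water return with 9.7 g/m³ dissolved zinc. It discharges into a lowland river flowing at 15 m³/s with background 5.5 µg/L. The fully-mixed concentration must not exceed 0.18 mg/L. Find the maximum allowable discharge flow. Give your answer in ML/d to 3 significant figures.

5.5 µg/L = 0.0055 mg/L.
Mass balance at complete mixing: C_std·(Q_w + Q_r) = Q_w·C_e + Q_r·C_b.
Rearranging, Q_w = Q_r·(C_std − C_b)/(C_e − C_std) = 15·(0.18 − 0.0055) / (9.7 − 0.18) = 0.2749 m³/s.
= 23.76 ML/d.

23.8 ML/d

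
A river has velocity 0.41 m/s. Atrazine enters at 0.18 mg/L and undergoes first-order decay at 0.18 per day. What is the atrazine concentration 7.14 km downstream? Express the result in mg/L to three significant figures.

Travel time t = 7.14 km / 0.41 m/s = 7140/0.41 = 1.741e+04 s = 0.2016 d.
First-order decay: C = 0.18·exp(−0.18·0.2016) = 0.18·0.9644 = 0.1736 mg/L.

0.174 mg/L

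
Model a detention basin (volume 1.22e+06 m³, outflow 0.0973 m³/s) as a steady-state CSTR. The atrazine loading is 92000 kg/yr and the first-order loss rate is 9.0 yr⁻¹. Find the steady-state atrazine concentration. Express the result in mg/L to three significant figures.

6.55 mg/L

Outflow Q = 0.0973 m³/s × 3.156e+07 s/yr = 3.071e+06 m³/yr.
Steady-state CSTR mass balance: W = Q·C + k·V·C, so C = W/(Q + kV).
Q + kV = 3.071e+06 + 9.0·1.22e+06 = 1.405e+07 m³/yr.
C = 92000/1.405e+07 = 0.006548 kg/m³ = 6.548 mg/L.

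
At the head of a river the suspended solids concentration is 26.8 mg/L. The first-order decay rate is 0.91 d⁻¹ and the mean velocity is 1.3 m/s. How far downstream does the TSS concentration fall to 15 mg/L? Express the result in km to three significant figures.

From C = C₀·e^(−kt), t = ln(C₀/C)/k = ln(26.8/15)/0.91 = 0.5804/0.91 = 0.6377 d.
Distance = v·t = 1.3 m/s × 5.51e+04 s = 7.163e+04 m = 71.63 km.

71.6 km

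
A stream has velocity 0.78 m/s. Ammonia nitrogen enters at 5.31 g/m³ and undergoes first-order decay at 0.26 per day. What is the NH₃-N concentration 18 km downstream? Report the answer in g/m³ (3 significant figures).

Travel time t = 18 km / 0.78 m/s = 1.8e+04/0.78 = 2.308e+04 s = 0.2671 d.
First-order decay: C = 5.31·exp(−0.26·0.2671) = 5.31·0.9329 = 4.954 g/m³.

4.95 g/m³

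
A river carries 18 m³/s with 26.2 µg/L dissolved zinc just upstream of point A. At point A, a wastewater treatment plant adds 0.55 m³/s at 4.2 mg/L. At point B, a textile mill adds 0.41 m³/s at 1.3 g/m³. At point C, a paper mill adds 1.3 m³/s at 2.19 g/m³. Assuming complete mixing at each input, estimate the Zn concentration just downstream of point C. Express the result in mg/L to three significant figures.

0.304 mg/L

26.2 µg/L = 0.0262 mg/L.
After input A: C = (18·0.0262 + 0.55·4.2) / 18.55 = 0.15 mg/L.
After input B: C = (18.55·0.15 + 0.41·1.3) / 18.96 = 0.1748 mg/L.
After input C: C = (18.96·0.1748 + 1.3·2.19) / 20.26 = 0.3041 mg/L.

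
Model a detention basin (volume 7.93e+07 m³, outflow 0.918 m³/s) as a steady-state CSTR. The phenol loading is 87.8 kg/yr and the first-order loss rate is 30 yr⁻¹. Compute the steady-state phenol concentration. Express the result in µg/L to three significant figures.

Outflow Q = 0.918 m³/s × 3.156e+07 s/yr = 2.897e+07 m³/yr.
Steady-state CSTR mass balance: W = Q·C + k·V·C, so C = W/(Q + kV).
Q + kV = 2.897e+07 + 30·7.93e+07 = 2.408e+09 m³/yr.
C = 87.8/2.408e+09 = 3.646e-08 kg/m³ = 3.646e-05 mg/L = 0.03646 µg/L.

0.0365 µg/L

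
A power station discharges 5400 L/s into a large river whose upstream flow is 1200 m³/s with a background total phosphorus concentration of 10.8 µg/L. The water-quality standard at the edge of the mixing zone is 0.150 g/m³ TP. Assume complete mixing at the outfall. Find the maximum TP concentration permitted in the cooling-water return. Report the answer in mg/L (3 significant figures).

31.1 mg/L

5400 L/s = 5.4 m³/s.
10.8 µg/L = 0.0108 mg/L.
Mass balance: 0.15·1205 = 5.4·Cₑ + 1200·0.0108.
Cₑ = (180.8 − 12.96) / 5.4 = 31.08 mg/L.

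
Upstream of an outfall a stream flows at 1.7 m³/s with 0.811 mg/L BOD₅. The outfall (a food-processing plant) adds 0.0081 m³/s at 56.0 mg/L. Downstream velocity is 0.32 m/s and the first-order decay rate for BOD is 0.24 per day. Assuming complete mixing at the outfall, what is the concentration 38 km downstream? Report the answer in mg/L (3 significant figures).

After complete mixing, C₀ = (0.0081·56 + 1.7·0.811) / 1.708 = 1.073 mg/L.
Travel time t = 3.8e+04 m / 0.32 m/s = 1.188e+05 s = 1.374 d.
C = 1.073·exp(−0.24·1.374) = 1.073·0.719 = 0.7713 mg/L.

0.771 mg/L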